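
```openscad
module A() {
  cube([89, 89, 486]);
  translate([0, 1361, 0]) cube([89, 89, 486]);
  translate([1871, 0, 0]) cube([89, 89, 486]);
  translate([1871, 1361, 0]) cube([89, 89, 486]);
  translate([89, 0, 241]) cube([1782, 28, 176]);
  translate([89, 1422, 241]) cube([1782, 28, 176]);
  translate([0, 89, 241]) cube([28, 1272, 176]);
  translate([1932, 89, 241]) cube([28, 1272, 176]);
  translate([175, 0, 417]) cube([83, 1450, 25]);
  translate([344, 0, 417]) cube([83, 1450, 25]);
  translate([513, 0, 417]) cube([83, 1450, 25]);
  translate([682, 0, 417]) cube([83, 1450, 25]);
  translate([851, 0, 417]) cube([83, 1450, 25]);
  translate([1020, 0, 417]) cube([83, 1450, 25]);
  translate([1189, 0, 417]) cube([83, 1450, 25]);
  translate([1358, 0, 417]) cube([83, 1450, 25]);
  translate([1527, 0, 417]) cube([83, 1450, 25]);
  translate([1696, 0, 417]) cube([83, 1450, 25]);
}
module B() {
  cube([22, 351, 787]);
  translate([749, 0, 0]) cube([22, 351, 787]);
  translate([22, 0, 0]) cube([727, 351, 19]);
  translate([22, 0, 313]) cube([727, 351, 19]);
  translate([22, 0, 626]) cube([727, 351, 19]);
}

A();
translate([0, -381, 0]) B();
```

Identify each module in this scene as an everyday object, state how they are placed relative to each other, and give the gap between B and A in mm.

The bookshelf's nearest face is 30 mm from the bed frame's −y face.

A is a bed frame. B is a bookshelf. The bookshelf is on the floor beside the bed frame on its −y side. The gap between the bookshelf and the bed frame is 30 mm.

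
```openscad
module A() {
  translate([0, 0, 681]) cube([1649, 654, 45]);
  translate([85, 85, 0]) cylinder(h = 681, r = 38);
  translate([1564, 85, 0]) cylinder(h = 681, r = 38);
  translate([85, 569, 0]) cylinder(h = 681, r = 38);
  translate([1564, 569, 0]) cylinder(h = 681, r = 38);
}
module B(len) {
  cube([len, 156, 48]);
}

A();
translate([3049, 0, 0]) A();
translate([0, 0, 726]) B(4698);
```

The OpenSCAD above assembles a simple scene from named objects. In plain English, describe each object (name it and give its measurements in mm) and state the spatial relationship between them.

A is a table: top 1649 mm (x) × 654 mm (y), 45 mm thick, upper face at z = 726 mm, on four round legs of 76 mm diameter, each leg's bounding box inset 47 mm from the nearest pair of top edges, running from z = 0 to the bottom of the top.

B is a rectangular beam 4698 mm long (x), 156 mm deep (y), 48 mm thick (z).

The beam spans the tops of two tables placed 1400 mm apart, resting at z = 726 mm.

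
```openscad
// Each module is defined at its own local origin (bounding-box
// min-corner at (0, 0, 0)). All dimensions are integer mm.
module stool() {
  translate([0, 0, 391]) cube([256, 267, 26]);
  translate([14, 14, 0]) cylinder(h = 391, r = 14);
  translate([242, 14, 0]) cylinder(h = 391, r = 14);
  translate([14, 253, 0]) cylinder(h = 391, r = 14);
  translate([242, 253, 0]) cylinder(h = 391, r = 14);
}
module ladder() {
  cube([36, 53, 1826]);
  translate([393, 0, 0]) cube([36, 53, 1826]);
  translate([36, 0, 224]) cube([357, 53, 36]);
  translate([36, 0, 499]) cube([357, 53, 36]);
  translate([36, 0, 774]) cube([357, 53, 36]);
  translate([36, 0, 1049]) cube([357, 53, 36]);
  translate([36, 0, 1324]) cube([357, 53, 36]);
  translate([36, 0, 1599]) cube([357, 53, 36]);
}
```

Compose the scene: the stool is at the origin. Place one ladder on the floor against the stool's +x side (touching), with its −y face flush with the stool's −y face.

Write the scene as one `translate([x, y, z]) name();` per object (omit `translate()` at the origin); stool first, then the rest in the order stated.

stool();
translate([256, 0, 0]) ladder();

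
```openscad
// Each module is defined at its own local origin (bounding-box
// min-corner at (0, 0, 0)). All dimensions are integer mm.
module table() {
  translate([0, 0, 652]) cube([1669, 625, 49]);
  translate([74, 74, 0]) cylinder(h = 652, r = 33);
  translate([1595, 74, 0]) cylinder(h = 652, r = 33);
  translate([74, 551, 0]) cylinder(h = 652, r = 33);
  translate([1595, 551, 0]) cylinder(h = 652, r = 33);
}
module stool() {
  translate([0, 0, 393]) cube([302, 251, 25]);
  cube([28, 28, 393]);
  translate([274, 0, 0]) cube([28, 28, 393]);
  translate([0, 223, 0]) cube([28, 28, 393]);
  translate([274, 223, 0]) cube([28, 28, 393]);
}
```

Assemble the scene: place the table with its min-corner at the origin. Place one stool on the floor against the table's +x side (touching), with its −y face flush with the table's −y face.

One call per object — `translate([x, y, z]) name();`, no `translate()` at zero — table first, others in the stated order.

table();
translate([1669, 0, 0]) stool();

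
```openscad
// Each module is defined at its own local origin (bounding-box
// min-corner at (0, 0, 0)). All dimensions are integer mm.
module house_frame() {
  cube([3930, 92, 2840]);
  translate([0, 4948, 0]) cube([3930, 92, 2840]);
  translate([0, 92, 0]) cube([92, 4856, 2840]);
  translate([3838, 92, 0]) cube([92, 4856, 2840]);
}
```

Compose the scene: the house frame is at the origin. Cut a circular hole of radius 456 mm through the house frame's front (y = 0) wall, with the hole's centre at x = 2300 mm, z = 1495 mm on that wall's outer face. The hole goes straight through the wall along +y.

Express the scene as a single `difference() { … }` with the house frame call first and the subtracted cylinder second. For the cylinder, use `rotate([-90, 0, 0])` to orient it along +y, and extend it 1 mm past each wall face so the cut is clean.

difference() {
  house_frame();
  translate([2300, -1, 1495]) rotate([-90, 0, 0]) cylinder(h = 94, r = 456);
}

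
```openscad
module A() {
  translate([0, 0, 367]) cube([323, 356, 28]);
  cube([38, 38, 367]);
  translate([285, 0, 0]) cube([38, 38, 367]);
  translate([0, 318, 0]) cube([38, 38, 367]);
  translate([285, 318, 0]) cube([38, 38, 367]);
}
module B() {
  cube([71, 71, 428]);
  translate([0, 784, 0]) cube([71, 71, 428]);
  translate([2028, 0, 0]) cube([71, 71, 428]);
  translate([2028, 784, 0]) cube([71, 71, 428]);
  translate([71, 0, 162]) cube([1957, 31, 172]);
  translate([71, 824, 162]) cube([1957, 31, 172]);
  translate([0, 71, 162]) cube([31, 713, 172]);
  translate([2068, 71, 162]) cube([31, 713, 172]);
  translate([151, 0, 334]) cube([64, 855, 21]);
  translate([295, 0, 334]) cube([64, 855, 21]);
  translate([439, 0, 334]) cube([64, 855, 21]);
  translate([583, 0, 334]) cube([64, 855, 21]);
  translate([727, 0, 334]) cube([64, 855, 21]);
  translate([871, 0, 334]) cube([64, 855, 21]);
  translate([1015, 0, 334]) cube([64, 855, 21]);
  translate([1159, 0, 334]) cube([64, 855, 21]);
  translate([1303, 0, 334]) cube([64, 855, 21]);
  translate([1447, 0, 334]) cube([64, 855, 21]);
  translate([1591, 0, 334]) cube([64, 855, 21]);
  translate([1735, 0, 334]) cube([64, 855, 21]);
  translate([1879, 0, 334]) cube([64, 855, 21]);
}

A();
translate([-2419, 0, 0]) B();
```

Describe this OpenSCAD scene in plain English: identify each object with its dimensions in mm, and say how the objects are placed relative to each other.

A is a simple wooden stool: a rectangular seat 323 mm (x) by 356 mm (y), 28 mm thick, top face at z = 395 mm, on four square legs, each 38×38 mm in cross-section. The legs rest on z = 0, each flush with a corner of the seat.

B is a bed frame 2099 mm long (x) by 855 mm wide (y). Four 71×71 mm corner posts, 428 mm tall, at the corners of the footprint. Four rails of 31 mm thickness and 172 mm height run between adjacent posts with their undersides at z = 162 mm, their outer faces flush with the outside of the frame (the two x-running rails run between the posts' inner faces; the two y-running rails run between the posts' inner faces). 13 slats, each 64 mm wide (x) and 21 mm thick, lie across the top of the two x-running rails, running the full 855 mm width of the frame in y; the slats are evenly spaced along x between the inner faces of the end posts with equal gaps (rounded down to the nearest mm) at the −x end and between each pair — any rounding remainder accumulates at the +x end.

The bed frame is on the floor beside the stool on its −x side.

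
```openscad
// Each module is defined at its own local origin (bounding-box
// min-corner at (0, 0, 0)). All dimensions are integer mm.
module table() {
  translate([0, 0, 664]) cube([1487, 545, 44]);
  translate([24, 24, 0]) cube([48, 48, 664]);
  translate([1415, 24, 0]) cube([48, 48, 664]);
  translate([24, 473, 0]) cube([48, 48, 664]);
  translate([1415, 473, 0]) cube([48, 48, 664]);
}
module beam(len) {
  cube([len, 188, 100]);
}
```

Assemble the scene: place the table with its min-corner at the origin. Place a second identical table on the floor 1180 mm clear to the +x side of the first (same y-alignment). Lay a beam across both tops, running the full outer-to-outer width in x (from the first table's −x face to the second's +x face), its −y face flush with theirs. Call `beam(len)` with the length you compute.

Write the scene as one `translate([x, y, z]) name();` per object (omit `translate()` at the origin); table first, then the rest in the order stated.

table();
translate([2667, 0, 0]) table();
translate([0, 0, 708]) beam(4154);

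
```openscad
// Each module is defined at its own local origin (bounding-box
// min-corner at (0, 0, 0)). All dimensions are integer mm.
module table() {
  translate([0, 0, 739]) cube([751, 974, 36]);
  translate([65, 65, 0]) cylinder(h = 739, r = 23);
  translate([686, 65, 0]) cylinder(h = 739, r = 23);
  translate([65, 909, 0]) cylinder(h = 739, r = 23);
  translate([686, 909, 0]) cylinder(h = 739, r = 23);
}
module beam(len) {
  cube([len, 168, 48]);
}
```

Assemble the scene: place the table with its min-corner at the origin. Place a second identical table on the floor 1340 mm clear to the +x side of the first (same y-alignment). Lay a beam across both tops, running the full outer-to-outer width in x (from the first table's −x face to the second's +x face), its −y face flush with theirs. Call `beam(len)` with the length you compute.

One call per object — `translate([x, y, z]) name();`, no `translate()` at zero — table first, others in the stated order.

table();
translate([2091, 0, 0]) table();
translate([0, 0, 775]) beam(2842);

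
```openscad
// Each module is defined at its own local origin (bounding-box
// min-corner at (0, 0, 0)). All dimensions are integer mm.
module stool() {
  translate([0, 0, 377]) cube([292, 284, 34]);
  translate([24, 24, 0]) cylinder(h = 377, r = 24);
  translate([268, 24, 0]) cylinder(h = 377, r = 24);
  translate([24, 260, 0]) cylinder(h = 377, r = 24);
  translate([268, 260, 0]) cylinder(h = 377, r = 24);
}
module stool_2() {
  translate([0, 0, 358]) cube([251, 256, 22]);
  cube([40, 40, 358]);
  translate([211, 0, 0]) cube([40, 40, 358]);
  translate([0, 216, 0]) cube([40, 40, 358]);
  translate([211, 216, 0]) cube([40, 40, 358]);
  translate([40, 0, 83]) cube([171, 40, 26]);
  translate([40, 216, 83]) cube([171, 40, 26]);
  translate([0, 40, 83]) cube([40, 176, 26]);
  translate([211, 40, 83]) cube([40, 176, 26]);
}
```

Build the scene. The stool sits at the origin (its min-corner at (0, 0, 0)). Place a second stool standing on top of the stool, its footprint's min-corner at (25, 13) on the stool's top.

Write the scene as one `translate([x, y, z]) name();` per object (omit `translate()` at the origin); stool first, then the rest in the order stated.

stool();
translate([25, 13, 411]) stool_2();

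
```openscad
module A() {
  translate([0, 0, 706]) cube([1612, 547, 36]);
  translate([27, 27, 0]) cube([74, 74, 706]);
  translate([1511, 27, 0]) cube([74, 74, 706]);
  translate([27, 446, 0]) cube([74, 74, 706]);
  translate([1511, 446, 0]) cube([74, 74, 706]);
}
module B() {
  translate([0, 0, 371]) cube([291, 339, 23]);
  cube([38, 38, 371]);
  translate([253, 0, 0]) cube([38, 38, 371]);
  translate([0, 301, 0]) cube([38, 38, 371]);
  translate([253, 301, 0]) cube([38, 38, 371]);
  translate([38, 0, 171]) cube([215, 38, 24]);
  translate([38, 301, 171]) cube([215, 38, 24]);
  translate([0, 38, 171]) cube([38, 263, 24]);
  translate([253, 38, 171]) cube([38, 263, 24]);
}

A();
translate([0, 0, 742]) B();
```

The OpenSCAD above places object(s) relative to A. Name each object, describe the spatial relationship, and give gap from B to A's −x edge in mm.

A is a table. B is a stool. The stool is on top of the table. The gap from the stool to the table's −x edge is 0 mm.

The stool's min-x is at 0; the table's min-x is 0; gap = 0 mm.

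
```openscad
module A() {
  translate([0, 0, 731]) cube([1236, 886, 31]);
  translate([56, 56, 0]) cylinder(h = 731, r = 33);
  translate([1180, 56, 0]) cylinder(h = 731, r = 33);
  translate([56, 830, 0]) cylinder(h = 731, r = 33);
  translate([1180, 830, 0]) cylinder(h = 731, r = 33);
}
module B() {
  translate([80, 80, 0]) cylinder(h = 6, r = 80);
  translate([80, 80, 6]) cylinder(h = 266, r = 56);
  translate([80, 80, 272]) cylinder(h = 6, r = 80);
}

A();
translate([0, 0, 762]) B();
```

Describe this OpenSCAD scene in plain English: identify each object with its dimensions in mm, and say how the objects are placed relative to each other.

A is a table: top 1236 mm (x) × 886 mm (y), 31 mm thick, upper face at z = 762 mm, on four round legs of 66 mm diameter, each leg's bounding box inset 23 mm from the nearest pair of top edges, running from z = 0 to the bottom of the top.

B is a spool: two coaxial disc flanges of radius 80 mm and thickness 6 mm, joined by a core cylinder of radius 56 mm and height 266 mm. The lower flange rests on z = 0 and the three cylinders share a vertical axis.

The spool is on top of the table.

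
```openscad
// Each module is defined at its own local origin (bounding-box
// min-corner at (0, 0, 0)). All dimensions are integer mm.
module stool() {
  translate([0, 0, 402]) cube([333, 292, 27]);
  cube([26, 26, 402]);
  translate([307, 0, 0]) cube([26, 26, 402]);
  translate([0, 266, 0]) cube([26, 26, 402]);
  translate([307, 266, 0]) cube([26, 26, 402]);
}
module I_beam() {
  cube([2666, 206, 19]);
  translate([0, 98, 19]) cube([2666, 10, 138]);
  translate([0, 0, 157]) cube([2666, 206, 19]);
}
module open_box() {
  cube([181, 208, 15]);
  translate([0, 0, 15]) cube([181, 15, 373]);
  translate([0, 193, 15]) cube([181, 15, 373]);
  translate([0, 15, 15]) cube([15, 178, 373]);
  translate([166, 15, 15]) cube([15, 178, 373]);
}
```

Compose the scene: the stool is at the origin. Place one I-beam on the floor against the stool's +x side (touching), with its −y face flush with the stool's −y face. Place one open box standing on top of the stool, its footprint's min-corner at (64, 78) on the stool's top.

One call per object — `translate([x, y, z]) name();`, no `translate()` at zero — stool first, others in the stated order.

stool();
translate([333, 0, 0]) I_beam();
translate([64, 78, 429]) open_box();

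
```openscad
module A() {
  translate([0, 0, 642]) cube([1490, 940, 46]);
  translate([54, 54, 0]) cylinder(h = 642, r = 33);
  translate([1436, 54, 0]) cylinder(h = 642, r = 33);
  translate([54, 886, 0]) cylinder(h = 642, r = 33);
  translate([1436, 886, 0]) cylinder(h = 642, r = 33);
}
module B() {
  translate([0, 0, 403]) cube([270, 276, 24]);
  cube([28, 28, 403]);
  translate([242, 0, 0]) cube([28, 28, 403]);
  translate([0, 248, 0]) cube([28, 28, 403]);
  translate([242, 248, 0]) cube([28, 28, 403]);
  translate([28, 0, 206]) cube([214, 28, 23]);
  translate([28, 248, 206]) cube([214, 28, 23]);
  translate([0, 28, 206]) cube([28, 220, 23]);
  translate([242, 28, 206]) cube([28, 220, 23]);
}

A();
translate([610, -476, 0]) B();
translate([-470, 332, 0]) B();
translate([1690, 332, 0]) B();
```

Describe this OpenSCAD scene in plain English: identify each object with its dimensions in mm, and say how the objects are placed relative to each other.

A is a table with a 1490×940 mm rectangular top, 46 mm thick, top surface at z = 688 mm, supported by four round legs of 66 mm diameter, each leg's bounding box inset 21 mm from the nearest pair of top edges, running from the floor.

B is a four-legged stool. The seat is 270×276 mm, 24 mm thick, top at z = 427 mm. It stands on four square legs, each 28×28 mm in cross-section, from z = 0 to the seat underside, each flush with a corner of the seat. Four stretchers, 28 mm wide and 23 mm tall, connect adjacent legs with their undersides at z = 206 mm, each running between the inner faces of the legs it joins and aligned with the legs' outer faces on the other axis.

Three stools sit around the table at the −y, −x, +x sides.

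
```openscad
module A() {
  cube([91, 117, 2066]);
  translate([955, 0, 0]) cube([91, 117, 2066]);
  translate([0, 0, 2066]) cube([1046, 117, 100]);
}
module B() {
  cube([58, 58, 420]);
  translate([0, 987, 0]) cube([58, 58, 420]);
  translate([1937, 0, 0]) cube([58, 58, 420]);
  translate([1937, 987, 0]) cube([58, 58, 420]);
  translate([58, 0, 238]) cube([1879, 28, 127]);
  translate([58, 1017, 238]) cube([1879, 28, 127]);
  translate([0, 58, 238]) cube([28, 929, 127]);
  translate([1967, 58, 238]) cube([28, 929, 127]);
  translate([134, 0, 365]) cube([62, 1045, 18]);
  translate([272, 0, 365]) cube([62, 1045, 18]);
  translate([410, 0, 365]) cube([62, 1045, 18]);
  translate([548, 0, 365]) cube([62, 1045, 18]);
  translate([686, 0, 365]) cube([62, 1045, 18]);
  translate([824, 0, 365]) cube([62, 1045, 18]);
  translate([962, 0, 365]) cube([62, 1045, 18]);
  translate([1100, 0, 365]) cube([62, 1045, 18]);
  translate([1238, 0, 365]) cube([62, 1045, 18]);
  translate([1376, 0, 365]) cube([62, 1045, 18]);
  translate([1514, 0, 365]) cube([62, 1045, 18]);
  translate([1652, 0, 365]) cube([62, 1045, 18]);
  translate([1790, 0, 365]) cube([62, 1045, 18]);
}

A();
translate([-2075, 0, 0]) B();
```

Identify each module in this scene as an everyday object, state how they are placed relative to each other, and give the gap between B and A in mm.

A is a door frame. B is a bed frame. The bed frame is on the floor beside the door frame on its −x side. The gap between the bed frame and the door frame is 80 mm.

The bed frame's nearest face is 80 mm from the door frame's −x face.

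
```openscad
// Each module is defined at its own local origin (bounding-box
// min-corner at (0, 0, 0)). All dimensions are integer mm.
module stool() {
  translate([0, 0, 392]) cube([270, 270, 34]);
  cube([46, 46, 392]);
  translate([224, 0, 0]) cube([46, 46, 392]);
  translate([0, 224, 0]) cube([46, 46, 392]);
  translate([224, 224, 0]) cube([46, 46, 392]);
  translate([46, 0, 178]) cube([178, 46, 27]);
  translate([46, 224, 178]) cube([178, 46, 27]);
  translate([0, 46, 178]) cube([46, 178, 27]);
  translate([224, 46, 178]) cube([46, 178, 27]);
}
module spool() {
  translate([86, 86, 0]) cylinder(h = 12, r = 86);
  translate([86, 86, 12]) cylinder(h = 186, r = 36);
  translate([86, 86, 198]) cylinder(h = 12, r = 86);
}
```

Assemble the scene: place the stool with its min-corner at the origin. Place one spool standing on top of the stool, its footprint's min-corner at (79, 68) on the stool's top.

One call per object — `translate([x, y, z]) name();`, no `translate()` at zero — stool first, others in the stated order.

stool();
translate([79, 68, 426]) spool();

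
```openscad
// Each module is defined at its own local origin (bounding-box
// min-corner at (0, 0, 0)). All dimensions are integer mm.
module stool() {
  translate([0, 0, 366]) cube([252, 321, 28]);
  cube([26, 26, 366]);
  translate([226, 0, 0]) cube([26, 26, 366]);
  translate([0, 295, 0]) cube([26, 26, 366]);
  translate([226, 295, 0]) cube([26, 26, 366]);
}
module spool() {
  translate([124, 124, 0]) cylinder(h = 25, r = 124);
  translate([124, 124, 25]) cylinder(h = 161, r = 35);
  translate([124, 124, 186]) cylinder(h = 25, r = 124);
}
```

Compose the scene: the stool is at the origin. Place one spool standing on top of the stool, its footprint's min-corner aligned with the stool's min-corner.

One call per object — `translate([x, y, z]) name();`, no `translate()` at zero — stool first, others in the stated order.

stool();
translate([0, 0, 394]) spool();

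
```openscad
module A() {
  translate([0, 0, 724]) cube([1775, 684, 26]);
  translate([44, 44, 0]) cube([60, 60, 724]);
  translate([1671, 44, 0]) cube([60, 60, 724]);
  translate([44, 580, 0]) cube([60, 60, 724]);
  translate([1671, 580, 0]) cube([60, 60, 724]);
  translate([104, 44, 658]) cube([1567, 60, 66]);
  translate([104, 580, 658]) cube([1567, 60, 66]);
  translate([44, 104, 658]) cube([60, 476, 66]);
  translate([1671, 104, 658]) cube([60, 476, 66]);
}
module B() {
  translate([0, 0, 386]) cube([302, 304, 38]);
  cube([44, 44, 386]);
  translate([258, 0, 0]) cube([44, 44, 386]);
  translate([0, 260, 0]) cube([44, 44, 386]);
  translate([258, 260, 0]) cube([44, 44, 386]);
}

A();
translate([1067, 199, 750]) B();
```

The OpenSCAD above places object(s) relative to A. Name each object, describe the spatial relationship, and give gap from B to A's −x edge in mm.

The stool's min-x is at 1067; the table's min-x is 0; gap = 1067 mm.

A is a table. B is a stool. The stool is on top of the table. The gap from the stool to the table's −x edge is 1067 mm.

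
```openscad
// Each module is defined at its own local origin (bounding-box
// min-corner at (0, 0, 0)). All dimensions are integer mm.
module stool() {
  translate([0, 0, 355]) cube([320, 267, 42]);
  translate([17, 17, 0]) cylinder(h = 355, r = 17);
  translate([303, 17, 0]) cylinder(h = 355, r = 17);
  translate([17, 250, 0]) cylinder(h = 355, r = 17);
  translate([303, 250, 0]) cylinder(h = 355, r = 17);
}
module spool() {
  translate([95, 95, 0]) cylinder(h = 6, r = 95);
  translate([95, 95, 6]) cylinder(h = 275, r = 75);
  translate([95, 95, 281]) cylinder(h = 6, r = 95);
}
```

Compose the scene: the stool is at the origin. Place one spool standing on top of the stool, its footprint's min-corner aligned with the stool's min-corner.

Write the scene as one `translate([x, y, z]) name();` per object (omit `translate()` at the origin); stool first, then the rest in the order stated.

stool();
translate([0, 0, 397]) spool();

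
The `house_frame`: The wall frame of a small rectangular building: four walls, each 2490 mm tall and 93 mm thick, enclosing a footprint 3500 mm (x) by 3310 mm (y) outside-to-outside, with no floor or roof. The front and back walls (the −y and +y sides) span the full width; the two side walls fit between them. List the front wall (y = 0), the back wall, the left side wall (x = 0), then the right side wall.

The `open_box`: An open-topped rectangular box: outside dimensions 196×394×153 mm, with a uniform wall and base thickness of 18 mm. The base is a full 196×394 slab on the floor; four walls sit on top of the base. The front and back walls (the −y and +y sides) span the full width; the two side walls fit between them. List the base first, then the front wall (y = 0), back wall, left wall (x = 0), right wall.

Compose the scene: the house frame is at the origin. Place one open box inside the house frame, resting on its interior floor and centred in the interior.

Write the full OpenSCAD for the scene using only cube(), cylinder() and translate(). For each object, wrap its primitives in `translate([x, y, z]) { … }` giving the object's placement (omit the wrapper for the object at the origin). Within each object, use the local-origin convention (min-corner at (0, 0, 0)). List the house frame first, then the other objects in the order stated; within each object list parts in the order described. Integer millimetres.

cube([3500, 93, 2490]);
translate([0, 3217, 0]) cube([3500, 93, 2490]);
translate([0, 93, 0]) cube([93, 3124, 2490]);
translate([3407, 93, 0]) cube([93, 3124, 2490]);
translate([1652, 1458, 0]) {
  cube([196, 394, 18]);
  translate([0, 0, 18]) cube([196, 18, 135]);
  translate([0, 376, 18]) cube([196, 18, 135]);
  translate([0, 18, 18]) cube([18, 358, 135]);
  translate([178, 18, 18]) cube([18, 358, 135]);
}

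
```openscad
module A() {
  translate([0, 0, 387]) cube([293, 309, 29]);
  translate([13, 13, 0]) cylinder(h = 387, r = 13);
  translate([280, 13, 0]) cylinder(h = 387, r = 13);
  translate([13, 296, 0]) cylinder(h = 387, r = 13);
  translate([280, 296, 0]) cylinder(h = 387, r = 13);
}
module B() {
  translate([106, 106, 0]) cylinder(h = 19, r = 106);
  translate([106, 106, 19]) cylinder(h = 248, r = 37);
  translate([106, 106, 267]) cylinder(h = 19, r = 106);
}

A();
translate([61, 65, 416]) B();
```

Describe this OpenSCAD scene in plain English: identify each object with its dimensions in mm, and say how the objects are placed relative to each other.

A is a four-legged stool. The seat is 293×309 mm, 29 mm thick, top at z = 416 mm. It stands on four round legs, each 26 mm in diameter, from z = 0 to the seat underside, each leg's axis is inset half a diameter from the nearest pair of seat edges (so the leg's bounding box is flush with the corner).

B is a spool: two coaxial disc flanges of radius 106 mm and thickness 19 mm, joined by a core cylinder of radius 37 mm and height 248 mm. The lower flange rests on z = 0 and the three cylinders share a vertical axis.

The spool is on top of the stool.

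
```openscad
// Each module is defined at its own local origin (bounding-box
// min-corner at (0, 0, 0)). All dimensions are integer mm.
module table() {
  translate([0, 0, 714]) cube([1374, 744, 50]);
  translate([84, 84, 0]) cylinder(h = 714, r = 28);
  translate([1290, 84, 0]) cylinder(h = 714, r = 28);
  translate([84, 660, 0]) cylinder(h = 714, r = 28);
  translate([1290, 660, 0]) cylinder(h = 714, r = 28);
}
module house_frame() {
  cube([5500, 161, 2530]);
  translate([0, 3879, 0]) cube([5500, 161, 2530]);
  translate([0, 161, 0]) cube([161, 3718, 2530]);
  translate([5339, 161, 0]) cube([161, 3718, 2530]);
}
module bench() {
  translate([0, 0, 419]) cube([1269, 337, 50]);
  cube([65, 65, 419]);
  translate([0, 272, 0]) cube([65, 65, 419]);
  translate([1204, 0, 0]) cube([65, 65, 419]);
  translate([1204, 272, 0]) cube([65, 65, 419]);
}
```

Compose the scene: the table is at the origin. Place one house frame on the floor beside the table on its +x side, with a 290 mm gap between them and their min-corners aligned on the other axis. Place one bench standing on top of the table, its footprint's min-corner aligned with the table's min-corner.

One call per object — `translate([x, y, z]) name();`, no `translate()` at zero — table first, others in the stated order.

table();
translate([1664, 0, 0]) house_frame();
translate([0, 0, 764]) bench();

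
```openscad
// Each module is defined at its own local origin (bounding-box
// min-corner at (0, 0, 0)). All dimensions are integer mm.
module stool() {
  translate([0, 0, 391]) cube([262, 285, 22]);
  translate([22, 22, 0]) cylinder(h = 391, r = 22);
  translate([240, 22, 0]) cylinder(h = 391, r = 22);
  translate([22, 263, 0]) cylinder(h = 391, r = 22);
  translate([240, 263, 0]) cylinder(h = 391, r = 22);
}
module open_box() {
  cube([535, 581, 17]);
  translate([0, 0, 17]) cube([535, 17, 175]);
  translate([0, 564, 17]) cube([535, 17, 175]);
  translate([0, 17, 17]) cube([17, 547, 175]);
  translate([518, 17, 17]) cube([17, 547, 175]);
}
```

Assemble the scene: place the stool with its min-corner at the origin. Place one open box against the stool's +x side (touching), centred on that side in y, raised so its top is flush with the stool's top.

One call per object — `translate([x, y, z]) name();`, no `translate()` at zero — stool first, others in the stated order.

stool();
translate([262, -148, 221]) open_box();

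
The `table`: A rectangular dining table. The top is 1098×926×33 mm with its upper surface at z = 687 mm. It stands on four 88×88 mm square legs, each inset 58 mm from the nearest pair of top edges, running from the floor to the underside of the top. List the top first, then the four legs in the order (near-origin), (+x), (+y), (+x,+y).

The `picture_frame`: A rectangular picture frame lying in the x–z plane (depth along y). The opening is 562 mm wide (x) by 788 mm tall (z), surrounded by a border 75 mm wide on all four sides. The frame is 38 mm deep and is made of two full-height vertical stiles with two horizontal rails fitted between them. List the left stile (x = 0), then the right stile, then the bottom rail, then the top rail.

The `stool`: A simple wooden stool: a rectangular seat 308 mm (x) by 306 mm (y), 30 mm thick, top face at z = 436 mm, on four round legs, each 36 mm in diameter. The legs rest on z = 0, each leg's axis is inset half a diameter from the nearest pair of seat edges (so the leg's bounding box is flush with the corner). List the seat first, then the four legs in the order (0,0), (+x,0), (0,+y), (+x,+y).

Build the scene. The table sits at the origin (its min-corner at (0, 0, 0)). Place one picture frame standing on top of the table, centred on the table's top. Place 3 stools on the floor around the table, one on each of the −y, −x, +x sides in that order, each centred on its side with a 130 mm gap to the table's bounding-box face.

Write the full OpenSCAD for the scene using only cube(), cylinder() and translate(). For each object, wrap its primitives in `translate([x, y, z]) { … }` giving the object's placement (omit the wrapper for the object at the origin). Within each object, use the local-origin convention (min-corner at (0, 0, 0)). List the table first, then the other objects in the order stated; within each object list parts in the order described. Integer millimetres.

translate([0, 0, 654]) cube([1098, 926, 33]);
translate([58, 58, 0]) cube([88, 88, 654]);
translate([952, 58, 0]) cube([88, 88, 654]);
translate([58, 780, 0]) cube([88, 88, 654]);
translate([952, 780, 0]) cube([88, 88, 654]);
translate([193, 444, 687]) {
  cube([75, 38, 938]);
  translate([637, 0, 0]) cube([75, 38, 938]);
  translate([75, 0, 0]) cube([562, 38, 75]);
  translate([75, 0, 863]) cube([562, 38, 75]);
}
translate([395, -436, 0]) {
  translate([0, 0, 406]) cube([308, 306, 30]);
  translate([18, 18, 0]) cylinder(h = 406, r = 18);
  translate([290, 18, 0]) cylinder(h = 406, r = 18);
  translate([18, 288, 0]) cylinder(h = 406, r = 18);
  translate([290, 288, 0]) cylinder(h = 406, r = 18);
}
translate([-438, 310, 0]) {
  translate([0, 0, 406]) cube([308, 306, 30]);
  translate([18, 18, 0]) cylinder(h = 406, r = 18);
  translate([290, 18, 0]) cylinder(h = 406, r = 18);
  translate([18, 288, 0]) cylinder(h = 406, r = 18);
  translate([290, 288, 0]) cylinder(h = 406, r = 18);
}
translate([1228, 310, 0]) {
  translate([0, 0, 406]) cube([308, 306, 30]);
  translate([18, 18, 0]) cylinder(h = 406, r = 18);
  translate([290, 18, 0]) cylinder(h = 406, r = 18);
  translate([18, 288, 0]) cylinder(h = 406, r = 18);
  translate([290, 288, 0]) cylinder(h = 406, r = 18);
}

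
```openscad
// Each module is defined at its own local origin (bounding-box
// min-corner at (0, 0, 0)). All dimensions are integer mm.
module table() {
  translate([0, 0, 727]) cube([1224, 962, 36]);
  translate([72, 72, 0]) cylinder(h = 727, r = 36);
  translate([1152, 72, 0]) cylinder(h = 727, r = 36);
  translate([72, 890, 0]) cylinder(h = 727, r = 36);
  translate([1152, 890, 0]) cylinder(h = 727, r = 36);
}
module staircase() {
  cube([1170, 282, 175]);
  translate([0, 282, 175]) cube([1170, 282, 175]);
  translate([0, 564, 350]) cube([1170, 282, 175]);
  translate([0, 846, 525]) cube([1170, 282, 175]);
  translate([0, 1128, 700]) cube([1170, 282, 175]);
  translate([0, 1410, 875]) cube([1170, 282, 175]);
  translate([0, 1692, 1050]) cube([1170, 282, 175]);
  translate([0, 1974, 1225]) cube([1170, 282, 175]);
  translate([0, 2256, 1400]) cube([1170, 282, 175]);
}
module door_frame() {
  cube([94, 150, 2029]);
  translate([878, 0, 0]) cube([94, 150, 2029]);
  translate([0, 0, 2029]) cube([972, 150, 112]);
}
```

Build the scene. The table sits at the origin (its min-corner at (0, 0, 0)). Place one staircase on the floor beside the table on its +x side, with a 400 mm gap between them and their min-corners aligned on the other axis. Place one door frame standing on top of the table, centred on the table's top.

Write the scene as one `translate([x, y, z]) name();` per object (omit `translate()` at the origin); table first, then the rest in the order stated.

table();
translate([1624, 0, 0]) staircase();
translate([126, 406, 763]) door_frame();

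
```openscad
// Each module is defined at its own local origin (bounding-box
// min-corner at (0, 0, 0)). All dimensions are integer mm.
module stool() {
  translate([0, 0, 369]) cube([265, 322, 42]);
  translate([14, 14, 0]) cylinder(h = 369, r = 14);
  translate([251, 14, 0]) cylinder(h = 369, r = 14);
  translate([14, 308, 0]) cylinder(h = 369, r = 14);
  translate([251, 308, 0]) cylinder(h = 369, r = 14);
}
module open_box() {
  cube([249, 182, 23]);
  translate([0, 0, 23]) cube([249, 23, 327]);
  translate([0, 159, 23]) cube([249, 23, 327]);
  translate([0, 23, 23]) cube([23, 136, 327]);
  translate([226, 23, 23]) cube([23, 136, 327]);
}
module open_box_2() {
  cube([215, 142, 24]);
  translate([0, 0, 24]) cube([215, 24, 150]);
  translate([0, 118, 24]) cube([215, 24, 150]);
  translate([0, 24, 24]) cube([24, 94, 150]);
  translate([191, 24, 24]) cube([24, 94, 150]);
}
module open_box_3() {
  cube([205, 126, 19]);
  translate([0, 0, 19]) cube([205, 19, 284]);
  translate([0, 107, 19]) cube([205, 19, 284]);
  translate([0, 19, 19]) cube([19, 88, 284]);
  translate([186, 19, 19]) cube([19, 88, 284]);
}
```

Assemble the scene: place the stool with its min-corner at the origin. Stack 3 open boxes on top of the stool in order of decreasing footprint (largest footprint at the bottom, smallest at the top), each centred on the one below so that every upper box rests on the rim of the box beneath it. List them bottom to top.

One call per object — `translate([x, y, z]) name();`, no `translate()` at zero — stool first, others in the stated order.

stool();
translate([8, 70, 411]) open_box();
translate([25, 90, 761]) open_box_2();
translate([30, 98, 935]) open_box_3();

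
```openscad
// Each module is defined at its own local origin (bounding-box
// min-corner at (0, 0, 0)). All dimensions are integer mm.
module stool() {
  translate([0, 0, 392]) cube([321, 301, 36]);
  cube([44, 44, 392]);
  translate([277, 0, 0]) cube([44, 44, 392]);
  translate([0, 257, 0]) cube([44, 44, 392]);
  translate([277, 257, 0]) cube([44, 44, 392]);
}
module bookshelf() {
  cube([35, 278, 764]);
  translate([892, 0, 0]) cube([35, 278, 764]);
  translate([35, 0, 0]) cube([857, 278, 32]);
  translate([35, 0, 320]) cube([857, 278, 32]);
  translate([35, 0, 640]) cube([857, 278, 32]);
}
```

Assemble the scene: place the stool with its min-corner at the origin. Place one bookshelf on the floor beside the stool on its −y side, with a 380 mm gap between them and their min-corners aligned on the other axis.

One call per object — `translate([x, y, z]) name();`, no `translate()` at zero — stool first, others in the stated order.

stool();
translate([0, -658, 0]) bookshelf();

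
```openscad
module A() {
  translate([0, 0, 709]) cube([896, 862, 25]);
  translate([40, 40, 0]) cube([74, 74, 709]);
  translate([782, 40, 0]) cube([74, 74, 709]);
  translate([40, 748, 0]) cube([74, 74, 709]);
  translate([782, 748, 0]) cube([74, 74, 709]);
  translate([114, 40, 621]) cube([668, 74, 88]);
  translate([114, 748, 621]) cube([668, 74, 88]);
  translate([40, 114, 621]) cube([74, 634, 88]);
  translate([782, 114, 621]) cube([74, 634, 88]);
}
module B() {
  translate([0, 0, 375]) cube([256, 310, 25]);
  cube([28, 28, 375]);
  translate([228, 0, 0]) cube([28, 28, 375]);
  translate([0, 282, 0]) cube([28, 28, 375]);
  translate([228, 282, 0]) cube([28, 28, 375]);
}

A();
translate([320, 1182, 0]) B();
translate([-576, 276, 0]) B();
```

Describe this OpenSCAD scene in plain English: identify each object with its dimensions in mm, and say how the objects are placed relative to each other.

A is a rectangular dining table. The top is 896×862×25 mm with its upper surface at z = 734 mm. It stands on four 74×74 mm square legs, each inset 40 mm from the nearest pair of top edges, running from the floor to the underside of the top. Four apron rails, 74 mm thick and 88 mm tall, run between adjacent legs with their top edges flush with the underside of the top and their outer faces flush with the legs' outer faces.

B is a four-legged stool. The seat is a 256×310×25 mm slab whose top surface is at z = 400 mm; four square legs, each 28×28 mm in cross-section, run from the floor (z = 0) to the underside of the seat, each flush with a corner of the seat.

Two stools sit around the table at the +y, −x sides.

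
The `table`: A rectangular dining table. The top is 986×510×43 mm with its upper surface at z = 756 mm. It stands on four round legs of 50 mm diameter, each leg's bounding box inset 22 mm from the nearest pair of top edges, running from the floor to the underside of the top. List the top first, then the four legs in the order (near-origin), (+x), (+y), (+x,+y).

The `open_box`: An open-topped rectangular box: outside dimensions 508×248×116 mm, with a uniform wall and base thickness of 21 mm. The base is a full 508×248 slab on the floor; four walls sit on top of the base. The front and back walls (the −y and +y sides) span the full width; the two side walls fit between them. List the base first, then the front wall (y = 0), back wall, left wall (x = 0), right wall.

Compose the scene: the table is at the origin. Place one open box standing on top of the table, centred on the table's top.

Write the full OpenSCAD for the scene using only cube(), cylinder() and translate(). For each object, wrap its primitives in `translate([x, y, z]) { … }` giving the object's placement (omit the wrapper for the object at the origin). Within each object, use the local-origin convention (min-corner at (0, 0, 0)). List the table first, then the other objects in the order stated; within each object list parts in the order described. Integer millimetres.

translate([0, 0, 713]) cube([986, 510, 43]);
translate([47, 47, 0]) cylinder(h = 713, r = 25);
translate([939, 47, 0]) cylinder(h = 713, r = 25);
translate([47, 463, 0]) cylinder(h = 713, r = 25);
translate([939, 463, 0]) cylinder(h = 713, r = 25);
translate([239, 131, 756]) {
  cube([508, 248, 21]);
  translate([0, 0, 21]) cube([508, 21, 95]);
  translate([0, 227, 21]) cube([508, 21, 95]);
  translate([0, 21, 21]) cube([21, 206, 95]);
  translate([487, 21, 21]) cube([21, 206, 95]);
}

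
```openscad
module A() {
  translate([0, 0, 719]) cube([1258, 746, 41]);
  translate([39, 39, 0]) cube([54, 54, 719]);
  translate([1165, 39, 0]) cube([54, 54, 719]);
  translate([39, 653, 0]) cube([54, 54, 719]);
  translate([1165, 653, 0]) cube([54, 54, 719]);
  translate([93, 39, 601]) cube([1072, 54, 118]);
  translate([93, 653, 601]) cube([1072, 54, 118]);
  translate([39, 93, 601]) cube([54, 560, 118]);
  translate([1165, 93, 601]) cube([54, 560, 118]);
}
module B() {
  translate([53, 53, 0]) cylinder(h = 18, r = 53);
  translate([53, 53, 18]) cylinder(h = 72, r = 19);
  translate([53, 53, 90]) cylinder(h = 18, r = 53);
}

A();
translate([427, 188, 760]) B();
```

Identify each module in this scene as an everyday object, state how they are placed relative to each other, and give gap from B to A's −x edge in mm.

The spool's min-x is at 427; the table's min-x is 0; gap = 427 mm.

A is a table. B is a spool. The spool is on top of the table. The gap from the spool to the table's −x edge is 427 mm.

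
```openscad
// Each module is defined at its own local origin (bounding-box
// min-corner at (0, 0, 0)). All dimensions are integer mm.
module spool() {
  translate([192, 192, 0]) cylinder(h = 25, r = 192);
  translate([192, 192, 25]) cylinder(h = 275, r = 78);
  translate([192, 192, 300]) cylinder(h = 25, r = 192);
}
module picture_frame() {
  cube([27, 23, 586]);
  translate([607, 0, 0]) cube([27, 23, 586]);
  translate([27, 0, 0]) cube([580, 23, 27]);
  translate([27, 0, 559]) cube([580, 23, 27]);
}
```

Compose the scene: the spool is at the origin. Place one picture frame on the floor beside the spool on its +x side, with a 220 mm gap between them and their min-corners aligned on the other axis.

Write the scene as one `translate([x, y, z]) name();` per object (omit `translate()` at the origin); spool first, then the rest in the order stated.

spool();
translate([604, 0, 0]) picture_frame();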